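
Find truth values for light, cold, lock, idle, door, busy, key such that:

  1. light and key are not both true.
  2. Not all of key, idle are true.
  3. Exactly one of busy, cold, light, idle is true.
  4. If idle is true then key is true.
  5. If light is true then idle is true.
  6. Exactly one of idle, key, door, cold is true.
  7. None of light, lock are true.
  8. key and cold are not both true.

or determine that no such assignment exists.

light=F; cold=T; lock=F; idle=F; door=F; busy=F; key=F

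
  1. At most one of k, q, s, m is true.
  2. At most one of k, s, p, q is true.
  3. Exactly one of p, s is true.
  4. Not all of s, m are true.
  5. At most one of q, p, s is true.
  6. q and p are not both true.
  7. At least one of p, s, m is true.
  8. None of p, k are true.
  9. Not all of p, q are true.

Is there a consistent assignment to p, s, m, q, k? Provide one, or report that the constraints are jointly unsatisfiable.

p: False, s: True, m: False, q: False, k: False

  (1) {k, q, s, m}: 1 true — at most one ✓
  (2) {k, s, p, q}: 1 true — at most one ✓
  (3) {p, s}: 1 true — exactly one ✓
  (4) {s, m}: 1/2 true — not all ✓
  (5) {q, p, s}: 1 true — at most one ✓
  (6) q=F, p=F — not both ✓
  (7) {p, s, m}: 1 true — at least one ✓
  (8) {p, k}: 0 true — none ✓
  (9) {p, q}: 0/2 true — not all ✓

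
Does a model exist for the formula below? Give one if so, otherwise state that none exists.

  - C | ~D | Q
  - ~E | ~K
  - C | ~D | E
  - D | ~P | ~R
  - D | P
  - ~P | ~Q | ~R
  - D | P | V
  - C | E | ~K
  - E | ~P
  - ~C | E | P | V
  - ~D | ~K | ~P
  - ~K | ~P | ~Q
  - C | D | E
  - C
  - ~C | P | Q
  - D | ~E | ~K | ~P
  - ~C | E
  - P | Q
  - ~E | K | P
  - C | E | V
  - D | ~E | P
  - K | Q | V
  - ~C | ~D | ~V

C: True, K: False, D: False, R: False, P: True, Q: True, V: True, E: True

Unit clause (C) forces C = True.
In (~C | E) only E is left, so E = True.
In (~E | ~K) only ~K is left, so K = False.
In (~E | K | P) only P is left, so P = True.
Set D = False.
  then (D | ~P | ~R) forces R = False.
Set Q = True.
Set V = True.
All clauses satisfied.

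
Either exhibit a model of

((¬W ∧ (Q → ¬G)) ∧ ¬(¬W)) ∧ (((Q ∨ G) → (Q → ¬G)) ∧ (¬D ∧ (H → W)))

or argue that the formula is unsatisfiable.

UNSATISFIABLE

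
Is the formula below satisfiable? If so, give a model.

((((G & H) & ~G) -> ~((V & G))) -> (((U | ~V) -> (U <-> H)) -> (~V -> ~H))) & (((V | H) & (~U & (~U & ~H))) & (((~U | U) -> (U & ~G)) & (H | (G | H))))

Case U = True: the conjunct ~U is False.
Case U = False: the conjunct (~U | U) -> (U & ~G) becomes (True | False) -> (False & ~G) = False.
Both cases fail — unsatisfiable.

Unsatisfiable — no assignment works.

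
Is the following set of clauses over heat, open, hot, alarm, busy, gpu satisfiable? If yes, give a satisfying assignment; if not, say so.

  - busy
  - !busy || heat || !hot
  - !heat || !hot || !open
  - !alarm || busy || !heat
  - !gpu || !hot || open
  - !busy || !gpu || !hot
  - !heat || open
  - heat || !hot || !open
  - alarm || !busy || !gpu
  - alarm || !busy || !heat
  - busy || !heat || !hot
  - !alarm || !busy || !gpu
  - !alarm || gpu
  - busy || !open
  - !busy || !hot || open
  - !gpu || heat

Unit clause (busy) forces busy = True.
Try heat = True:
  (!heat || open) forces open = True.
  (!heat || !hot || !open) forces hot = False.
  (alarm || !busy || !heat) forces alarm = True.
  (!alarm || !busy || !gpu) forces gpu = False.
  clause (!alarm || gpu) is falsified — backtrack.
So heat = False.
  then (!busy || heat || !hot) forces hot = False.
  then (!gpu || heat) forces gpu = False.
  then (!alarm || gpu) forces alarm = False.
Set open = True.
All clauses satisfied.

heat = False, open = True, hot = False, alarm = False, busy = True, gpu = False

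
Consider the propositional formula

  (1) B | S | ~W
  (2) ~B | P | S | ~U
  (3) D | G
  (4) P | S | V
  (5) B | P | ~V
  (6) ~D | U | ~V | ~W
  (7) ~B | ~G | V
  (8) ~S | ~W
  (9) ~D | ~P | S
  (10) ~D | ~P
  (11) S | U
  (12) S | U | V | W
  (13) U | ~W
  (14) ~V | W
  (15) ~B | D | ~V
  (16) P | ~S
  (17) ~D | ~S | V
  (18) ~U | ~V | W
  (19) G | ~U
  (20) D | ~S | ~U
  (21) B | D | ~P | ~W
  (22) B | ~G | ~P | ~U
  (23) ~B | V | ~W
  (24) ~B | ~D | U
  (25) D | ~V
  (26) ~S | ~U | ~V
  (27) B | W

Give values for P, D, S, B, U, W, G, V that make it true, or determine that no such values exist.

Case P = True:
  (~D | ~P) forces D = False.
  (D | G) forces G = True.
  (D | ~V) forces V = False.
  (~B | ~G | V) forces B = False.
  (B | D | ~P | ~W) forces W = False.
  Clause (B | W) is falsified — contradiction.
Case P = False:
  (P | ~S) forces S = False.
  (P | S | V) forces V = True.
  (B | P | ~V) forces B = True.
  (~B | P | S | ~U) forces U = False.
  Clause (S | U) is falsified — contradiction.
Both cases fail, so the formula is unsatisfiable.

No satisfying assignment exists.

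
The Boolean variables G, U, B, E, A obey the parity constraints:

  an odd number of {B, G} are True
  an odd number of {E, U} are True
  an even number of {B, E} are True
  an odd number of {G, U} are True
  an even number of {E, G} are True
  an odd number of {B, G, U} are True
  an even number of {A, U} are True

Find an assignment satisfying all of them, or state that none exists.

Adding constraints 1, 2, 3, 4 mod 2: every variable appears an even number of times on the left, so the left side is 0.
But the right sides sum to 1 (mod 2). 0 ≠ 1 — the system is inconsistent.

No satisfying assignment exists.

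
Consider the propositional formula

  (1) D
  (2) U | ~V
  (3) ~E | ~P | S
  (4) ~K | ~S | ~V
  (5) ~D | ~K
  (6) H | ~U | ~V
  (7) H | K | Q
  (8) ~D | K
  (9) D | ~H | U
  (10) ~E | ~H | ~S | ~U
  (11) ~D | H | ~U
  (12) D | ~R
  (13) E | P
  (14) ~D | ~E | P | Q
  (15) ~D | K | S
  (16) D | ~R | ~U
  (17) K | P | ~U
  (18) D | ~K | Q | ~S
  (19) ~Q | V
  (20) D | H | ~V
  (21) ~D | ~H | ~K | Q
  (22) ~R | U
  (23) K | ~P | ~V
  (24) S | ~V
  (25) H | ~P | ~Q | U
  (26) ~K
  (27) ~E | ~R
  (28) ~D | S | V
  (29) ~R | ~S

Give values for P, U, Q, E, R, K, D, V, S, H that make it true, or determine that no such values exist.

Unsatisfiable — no assignment works.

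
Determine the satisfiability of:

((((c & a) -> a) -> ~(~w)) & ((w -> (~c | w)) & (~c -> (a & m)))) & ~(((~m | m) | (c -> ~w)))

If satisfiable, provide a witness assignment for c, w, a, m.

UNSATISFIABLE

The conjunct ~(((~m | m) | (c -> ~w))) is unsatisfiable on its own:
  c=F, w=F, m=F: evaluates to False.
  c=F, w=F, m=T: evaluates to False.
  c=F, w=T, m=F: evaluates to False.
  c=F, w=T, m=T: evaluates to False.
  c=T, w=F, m=F: evaluates to False.
  c=T, w=F, m=T: evaluates to False.
  c=T, w=T, m=F: evaluates to False.
  c=T, w=T, m=T: evaluates to False.
So the whole conjunction is unsatisfiable.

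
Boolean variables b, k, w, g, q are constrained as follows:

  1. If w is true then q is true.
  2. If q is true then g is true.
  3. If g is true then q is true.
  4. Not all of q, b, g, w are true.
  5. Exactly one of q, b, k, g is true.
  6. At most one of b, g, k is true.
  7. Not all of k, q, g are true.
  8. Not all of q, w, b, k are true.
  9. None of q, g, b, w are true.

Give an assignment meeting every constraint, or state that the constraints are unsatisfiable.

b = False, k = True, w = False, g = False, q = False

  (1) w=F ⇒ q: vacuous ✓
  (2) q=F ⇒ g: vacuous ✓
  (3) g=F ⇒ q: vacuous ✓
  (4) {q, b, g, w}: 0/4 true — not all ✓
  (5) {q, b, k, g}: 1 true — exactly one ✓
  (6) {b, g, k}: 1 true — at most one ✓
  (7) {k, q, g}: 1/3 true — not all ✓
  (8) {q, w, b, k}: 1/4 true — not all ✓
  (9) {q, g, b, w}: 0 true — none ✓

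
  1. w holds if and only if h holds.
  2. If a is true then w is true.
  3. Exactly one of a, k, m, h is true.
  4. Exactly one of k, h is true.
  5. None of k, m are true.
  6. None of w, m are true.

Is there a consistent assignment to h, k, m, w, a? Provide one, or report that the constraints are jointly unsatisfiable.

Case k = True:
  Constraint (5) is violated (k=T) — contradiction.
Case k = False:
  (4) with k=F forces h = True.
  (1) with h=T forces w = True.
  Constraint (6) is violated (w=T) — contradiction.
Both cases fail — unsatisfiable.

UNSATISFIABLE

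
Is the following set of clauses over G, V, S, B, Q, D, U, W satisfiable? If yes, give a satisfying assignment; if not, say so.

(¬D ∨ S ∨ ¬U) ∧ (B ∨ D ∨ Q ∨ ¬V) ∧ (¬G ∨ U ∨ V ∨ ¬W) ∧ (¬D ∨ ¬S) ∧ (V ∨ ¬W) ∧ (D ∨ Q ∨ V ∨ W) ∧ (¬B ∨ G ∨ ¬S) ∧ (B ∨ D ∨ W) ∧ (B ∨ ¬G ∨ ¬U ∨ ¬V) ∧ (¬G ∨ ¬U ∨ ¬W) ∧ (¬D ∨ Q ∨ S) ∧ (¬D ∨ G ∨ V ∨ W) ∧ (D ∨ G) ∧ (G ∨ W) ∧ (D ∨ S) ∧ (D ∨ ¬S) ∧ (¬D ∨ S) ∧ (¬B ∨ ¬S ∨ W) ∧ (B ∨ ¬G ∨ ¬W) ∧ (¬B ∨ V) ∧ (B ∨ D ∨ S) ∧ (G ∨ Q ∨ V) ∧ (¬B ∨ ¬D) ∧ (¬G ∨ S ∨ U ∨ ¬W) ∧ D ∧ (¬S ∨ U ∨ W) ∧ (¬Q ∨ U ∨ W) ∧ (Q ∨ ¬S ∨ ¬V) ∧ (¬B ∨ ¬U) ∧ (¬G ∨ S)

Case D = True:
  (¬D ∨ ¬S) forces S = False.
  Clause (¬D ∨ S) is falsified — contradiction.
Case D = False:
  Clause (D) is falsified — contradiction.
Both cases fail, so the formula is unsatisfiable.

UNSATISFIABLE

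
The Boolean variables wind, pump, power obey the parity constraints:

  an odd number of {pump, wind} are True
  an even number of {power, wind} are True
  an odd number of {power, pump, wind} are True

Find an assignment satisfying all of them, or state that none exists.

wind = False, pump = True, power = False

{pump, wind}: 1 true → odd ✓
{power, wind}: 0 true → even ✓
{power, pump, wind}: 1 true → odd ✓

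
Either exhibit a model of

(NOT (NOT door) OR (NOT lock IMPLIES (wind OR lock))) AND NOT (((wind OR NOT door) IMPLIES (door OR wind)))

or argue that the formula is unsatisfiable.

wind = False, lock = True, door = False

  NOT (NOT door) OR (NOT lock IMPLIES (wind OR lock)) = True
    NOT (NOT door) = False
      NOT door = True
    NOT lock IMPLIES (wind OR lock) = True
      NOT lock = False
      wind OR lock = True
  NOT (((wind OR NOT door) IMPLIES (door OR wind))) = True
    (wind OR NOT door) IMPLIES (door OR wind) = False
      wind OR NOT door = True
        NOT door = True
      door OR wind = False
Both conjuncts True, so the formula holds.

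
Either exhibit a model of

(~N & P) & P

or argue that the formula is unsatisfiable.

N=F, P=T

  ~N & P = True
    ~N = True
Both conjuncts True, so the formula holds.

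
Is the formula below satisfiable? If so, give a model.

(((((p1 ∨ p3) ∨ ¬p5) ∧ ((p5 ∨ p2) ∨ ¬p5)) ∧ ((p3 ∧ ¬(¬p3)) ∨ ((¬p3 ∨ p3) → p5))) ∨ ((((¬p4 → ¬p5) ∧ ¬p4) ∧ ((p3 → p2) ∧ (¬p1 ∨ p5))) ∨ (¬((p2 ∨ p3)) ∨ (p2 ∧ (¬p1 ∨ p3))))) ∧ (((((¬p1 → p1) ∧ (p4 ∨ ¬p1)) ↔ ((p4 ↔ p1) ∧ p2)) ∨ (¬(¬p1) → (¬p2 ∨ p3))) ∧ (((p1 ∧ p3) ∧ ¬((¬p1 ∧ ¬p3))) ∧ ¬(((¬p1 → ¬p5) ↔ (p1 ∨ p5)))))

Unsatisfiable

Case p1 = True: the conjunct ¬(((¬p1 → ¬p5) ↔ (p1 ∨ p5))) becomes ¬((True ↔ True)) = False.
Case p1 = False: the conjunct p1 is False.
Both cases fail — unsatisfiable.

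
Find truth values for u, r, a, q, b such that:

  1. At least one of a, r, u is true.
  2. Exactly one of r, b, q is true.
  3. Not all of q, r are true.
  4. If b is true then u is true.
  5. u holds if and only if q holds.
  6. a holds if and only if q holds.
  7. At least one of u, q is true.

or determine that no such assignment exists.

u = True, r = False, a = True, q = True, b = False

  (1) {a, r, u}: 2 true — at least one ✓
  (2) {r, b, q}: 1 true — exactly one ✓
  (3) {q, r}: 1/2 true — not all ✓
  (4) b=F ⇒ u: vacuous ✓
  (5) u=T, q=T — same ✓
  (6) a=T, q=T — same ✓
  (7) {u, q}: 2 true — at least one ✓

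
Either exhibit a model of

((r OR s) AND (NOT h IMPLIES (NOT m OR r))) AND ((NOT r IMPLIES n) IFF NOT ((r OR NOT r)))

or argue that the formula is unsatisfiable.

h=F; r=F; s=T; m=F; n=F

  (r OR s) AND (NOT h IMPLIES (NOT m OR r)) = True
    r OR s = True
    NOT h IMPLIES (NOT m OR r) = True
      NOT h = True
      NOT m OR r = True
        NOT m = True
  (NOT r IMPLIES n) IFF NOT ((r OR NOT r)) = True
    NOT r IMPLIES n = False
      NOT r = True
    NOT ((r OR NOT r)) = False
      r OR NOT r = True
        NOT r = True
Both conjuncts True, so the formula holds.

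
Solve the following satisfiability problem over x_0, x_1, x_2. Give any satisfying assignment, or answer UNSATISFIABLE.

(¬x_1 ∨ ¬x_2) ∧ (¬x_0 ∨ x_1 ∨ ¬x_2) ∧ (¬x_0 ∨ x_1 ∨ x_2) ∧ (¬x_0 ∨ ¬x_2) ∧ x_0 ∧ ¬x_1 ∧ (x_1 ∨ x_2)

The formula is unsatisfiable.

Case x_0 = True:
  (¬x_0 ∨ ¬x_2) forces x_2 = False.
  (¬x_0 ∨ x_1 ∨ x_2) forces x_1 = True.
  Clause (¬x_1) is falsified — contradiction.
Case x_0 = False:
  Clause (x_0) is falsified — contradiction.
Both cases fail, so the formula is unsatisfiable.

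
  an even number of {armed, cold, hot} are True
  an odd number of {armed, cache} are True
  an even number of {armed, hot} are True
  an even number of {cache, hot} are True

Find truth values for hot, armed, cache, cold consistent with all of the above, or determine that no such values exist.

The formula is unsatisfiable.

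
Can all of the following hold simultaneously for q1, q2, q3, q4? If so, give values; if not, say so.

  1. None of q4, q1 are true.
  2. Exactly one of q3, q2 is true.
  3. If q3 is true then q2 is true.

q1=F, q2=T, q3=F, q4=F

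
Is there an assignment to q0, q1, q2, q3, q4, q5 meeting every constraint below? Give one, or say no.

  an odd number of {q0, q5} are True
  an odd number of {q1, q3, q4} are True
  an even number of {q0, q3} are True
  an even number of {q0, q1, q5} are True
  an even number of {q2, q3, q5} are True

q0 = True; q1 = True; q2 = True; q3 = True; q4 = True; q5 = False

{q0, q5}: 1 true → odd ✓
{q1, q3, q4}: 3 true → odd ✓
{q0, q3}: 2 true → even ✓
{q0, q1, q5}: 2 true → even ✓
{q2, q3, q5}: 2 true → even ✓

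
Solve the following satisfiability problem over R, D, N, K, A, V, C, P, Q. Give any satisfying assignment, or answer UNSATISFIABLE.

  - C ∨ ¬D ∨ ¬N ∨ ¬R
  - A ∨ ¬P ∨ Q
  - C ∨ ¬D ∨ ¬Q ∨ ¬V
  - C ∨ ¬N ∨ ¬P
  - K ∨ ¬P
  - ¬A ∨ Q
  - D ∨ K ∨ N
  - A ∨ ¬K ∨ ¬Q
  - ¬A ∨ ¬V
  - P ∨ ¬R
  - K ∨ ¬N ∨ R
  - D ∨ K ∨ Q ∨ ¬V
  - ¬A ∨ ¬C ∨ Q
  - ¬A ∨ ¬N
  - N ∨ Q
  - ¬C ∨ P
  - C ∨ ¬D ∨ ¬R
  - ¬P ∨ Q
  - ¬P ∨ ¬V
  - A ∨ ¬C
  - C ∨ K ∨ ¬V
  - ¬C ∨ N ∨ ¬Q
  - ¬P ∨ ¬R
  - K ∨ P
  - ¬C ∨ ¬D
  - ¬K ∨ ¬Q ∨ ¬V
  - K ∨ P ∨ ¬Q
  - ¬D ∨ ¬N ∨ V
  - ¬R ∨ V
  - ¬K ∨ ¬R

R = False, D = True, N = False, K = True, A = True, V = False, C = False, P = True, Q = True

Try R = True:
  (P ∨ ¬R) forces P = True.
  clause (¬P ∨ ¬R) is falsified — backtrack.
So R = False.
Set D = True.
  then (¬C ∨ ¬D) forces C = False.
Set N = False.
  then (N ∨ Q) forces Q = True.
  then (C ∨ ¬D ∨ ¬Q ∨ ¬V) forces V = False.
Set K = True.
  then (A ∨ ¬K ∨ ¬Q) forces A = True.
Set P = True.
All clauses satisfied.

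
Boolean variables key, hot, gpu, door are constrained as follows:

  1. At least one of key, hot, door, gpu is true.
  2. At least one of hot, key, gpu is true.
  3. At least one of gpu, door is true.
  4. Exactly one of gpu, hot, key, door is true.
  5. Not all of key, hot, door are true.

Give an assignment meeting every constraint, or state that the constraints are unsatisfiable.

key = False, hot = False, gpu = True, door = False

  (1) {key, hot, door, gpu}: 1 true — at least one ✓
  (2) {hot, key, gpu}: 1 true — at least one ✓
  (3) {gpu, door}: 1 true — at least one ✓
  (4) {gpu, hot, key, door}: 1 true — exactly one ✓
  (5) {key, hot, door}: 0/3 true — not all ✓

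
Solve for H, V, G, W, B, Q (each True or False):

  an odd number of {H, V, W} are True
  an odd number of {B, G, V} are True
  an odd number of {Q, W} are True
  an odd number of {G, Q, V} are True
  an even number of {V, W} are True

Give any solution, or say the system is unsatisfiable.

H=T; V=T; G=F; W=T; B=F; Q=F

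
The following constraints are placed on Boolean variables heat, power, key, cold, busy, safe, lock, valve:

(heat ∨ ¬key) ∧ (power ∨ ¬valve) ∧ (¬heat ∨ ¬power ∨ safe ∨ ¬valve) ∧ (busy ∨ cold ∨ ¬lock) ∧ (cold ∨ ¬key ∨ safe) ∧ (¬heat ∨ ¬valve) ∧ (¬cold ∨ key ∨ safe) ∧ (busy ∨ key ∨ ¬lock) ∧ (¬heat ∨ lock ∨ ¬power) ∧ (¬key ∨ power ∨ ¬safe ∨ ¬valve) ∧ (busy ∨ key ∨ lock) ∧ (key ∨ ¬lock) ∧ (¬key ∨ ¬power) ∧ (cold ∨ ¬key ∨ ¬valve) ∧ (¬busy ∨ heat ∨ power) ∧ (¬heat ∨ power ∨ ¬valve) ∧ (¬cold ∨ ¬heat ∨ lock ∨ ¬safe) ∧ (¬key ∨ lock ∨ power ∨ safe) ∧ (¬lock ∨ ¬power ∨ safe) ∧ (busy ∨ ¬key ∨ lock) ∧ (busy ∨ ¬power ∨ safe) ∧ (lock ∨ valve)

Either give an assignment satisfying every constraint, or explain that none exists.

Set heat = True.
  then (¬heat ∨ ¬valve) forces valve = False.
  then (lock ∨ valve) forces lock = True.
  then (key ∨ ¬lock) forces key = True.
  then (¬key ∨ ¬power) forces power = False.
Set cold = True.
Set busy = False.
Set safe = True.
All clauses satisfied.

heat = True, power = False, key = True, cold = True, busy = False, safe = True, lock = True, valve = False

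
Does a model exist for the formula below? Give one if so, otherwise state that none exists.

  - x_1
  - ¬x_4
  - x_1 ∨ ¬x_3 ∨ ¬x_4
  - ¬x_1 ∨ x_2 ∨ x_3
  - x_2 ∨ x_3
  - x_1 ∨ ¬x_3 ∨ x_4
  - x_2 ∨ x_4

x_1: True, x_2: True, x_3: True, x_4: False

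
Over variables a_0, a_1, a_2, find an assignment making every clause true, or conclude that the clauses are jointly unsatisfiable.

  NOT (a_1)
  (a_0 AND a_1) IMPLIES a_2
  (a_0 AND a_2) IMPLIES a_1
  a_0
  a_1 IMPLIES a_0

a_0=T, a_1=F, a_2=F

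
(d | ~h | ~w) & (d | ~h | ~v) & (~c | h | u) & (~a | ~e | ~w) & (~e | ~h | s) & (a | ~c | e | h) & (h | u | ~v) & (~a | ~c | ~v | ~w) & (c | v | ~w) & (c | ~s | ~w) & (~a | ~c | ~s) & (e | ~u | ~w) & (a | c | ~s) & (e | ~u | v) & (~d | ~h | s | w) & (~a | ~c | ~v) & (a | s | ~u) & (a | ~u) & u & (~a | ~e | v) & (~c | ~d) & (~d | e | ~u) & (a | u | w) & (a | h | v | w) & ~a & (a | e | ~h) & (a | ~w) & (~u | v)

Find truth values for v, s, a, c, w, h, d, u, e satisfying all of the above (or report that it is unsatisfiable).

Case a = True:
  Clause (~a) is falsified — contradiction.
Case a = False:
  (a | ~u) forces u = False.
  Clause (u) is falsified — contradiction.
Both cases fail, so the formula is unsatisfiable.

No satisfying assignment exists.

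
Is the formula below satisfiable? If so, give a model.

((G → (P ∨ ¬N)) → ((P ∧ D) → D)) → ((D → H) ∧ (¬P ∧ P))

Case P = True: the formula simplifies to ¬((D → D)).
  D = True: this becomes ¬((True → True)) = False.
  D = False: this becomes ¬((False → False)) = False.
Case P = False: the formula becomes ((G → ¬N) → True) → ((D → H) ∧ False) = False.
Both cases fail — unsatisfiable.

Unsatisfiable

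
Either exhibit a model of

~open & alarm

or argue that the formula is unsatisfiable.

open: False; alarm: True

  ~open = True
Both conjuncts True, so the formula holds.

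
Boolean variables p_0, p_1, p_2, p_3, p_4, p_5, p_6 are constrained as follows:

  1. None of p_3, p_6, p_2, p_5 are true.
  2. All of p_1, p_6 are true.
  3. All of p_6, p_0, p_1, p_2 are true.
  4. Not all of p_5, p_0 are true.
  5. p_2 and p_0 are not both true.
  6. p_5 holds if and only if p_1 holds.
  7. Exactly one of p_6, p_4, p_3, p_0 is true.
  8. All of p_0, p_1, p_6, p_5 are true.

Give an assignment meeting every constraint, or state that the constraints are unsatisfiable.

No satisfying assignment exists.

Case p_2 = True:
  Constraint (1) is violated (p_2=T) — contradiction.
Case p_2 = False:
  Constraint (3) is violated (p_2=F) — contradiction.
Both cases fail — unsatisfiable.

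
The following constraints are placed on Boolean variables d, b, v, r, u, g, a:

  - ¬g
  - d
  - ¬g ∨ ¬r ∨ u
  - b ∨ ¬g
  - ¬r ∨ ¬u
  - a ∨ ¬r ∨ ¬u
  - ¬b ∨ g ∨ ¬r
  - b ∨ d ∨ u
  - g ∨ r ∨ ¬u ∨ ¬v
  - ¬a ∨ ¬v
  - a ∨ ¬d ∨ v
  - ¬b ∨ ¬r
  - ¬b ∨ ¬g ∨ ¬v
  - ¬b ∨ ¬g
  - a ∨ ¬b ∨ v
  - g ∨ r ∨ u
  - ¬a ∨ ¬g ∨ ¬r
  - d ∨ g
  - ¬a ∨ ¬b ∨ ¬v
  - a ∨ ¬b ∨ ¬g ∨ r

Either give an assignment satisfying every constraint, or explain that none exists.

Unit clause (¬g) forces g = False.
Unit clause (d) forces d = True.
Set b = False.
Set v = False.
  then (a ∨ ¬d ∨ v) forces a = True.
Set r = True.
  then (¬r ∨ ¬u) forces u = False.
All clauses satisfied.

d = True, b = False, v = False, r = True, u = False, g = False, a = True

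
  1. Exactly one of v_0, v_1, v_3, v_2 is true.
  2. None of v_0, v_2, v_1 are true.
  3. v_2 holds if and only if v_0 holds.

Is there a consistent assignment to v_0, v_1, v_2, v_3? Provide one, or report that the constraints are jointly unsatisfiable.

v_0=F, v_1=F, v_2=F, v_3=T

  (1) {v_0, v_1, v_3, v_2}: 1 true — exactly one ✓
  (2) {v_0, v_2, v_1}: 0 true — none ✓
  (3) v_2=F, v_0=F — same ✓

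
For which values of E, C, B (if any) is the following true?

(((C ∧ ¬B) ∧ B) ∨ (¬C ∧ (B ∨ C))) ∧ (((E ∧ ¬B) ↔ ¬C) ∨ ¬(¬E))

E: True; C: False; B: True

  ((C ∧ ¬B) ∧ B) ∨ (¬C ∧ (B ∨ C)) = True
    (C ∧ ¬B) ∧ B = False
      C ∧ ¬B = False
        ¬B = False
    ¬C ∧ (B ∨ C) = True
      ¬C = True
      B ∨ C = True
  ((E ∧ ¬B) ↔ ¬C) ∨ ¬(¬E) = True
    (E ∧ ¬B) ↔ ¬C = False
      E ∧ ¬B = False
        ¬B = False
      ¬C = True
    ¬(¬E) = True
      ¬E = False
Both conjuncts True, so the formula holds.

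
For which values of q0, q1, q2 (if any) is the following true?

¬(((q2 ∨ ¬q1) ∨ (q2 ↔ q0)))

q0 = True, q1 = True, q2 = False

  ¬(((q2 ∨ ¬q1) ∨ (q2 ↔ q0))) = True
    (q2 ∨ ¬q1) ∨ (q2 ↔ q0) = False
      q2 ∨ ¬q1 = False
        ¬q1 = False
      q2 ↔ q0 = False
The formula evaluates to True.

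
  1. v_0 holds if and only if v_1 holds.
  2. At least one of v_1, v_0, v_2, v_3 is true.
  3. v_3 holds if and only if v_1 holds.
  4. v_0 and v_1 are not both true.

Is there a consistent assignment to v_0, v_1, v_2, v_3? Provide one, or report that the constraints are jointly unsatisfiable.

v_0=F; v_1=F; v_2=T; v_3=F

  (1) v_0=F, v_1=F — same ✓
  (2) {v_1, v_0, v_2, v_3}: 1 true — at least one ✓
  (3) v_3=F, v_1=F — same ✓
  (4) v_0=F, v_1=F — not both ✓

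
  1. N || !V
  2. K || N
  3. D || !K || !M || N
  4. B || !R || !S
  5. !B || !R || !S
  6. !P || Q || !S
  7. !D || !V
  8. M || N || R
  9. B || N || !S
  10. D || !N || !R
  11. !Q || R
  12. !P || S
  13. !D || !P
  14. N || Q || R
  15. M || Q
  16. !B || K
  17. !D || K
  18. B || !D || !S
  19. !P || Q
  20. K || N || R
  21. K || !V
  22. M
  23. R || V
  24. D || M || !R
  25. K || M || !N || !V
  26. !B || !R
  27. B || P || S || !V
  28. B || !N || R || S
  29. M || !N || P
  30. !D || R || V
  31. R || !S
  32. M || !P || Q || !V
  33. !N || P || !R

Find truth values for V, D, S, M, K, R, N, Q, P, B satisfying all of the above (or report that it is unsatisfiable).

Unit clause (M) forces M = True.
Set V = False.
  then (R || V) forces R = True.
  then (!B || !R) forces B = False.
  then (B || !R || !S) forces S = False.
  then (!P || S) forces P = False.
  then (!N || P || !R) forces N = False.
  then (K || N) forces K = True.
  then (D || !K || !M || N) forces D = True.
Set Q = False.
All clauses satisfied.

V = False; D = True; S = False; M = True; K = True; R = True; N = False; Q = False; P = False; B = False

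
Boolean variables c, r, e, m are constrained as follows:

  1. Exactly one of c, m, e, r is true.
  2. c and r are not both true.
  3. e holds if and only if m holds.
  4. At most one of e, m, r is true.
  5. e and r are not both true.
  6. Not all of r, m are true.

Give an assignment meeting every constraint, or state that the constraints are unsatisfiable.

c = True; r = False; e = False; m = False

  (1) {c, m, e, r}: 1 true — exactly one ✓
  (2) c=T, r=F — not both ✓
  (3) e=F, m=F — same ✓
  (4) {e, m, r}: 0 true — at most one ✓
  (5) e=F, r=F — not both ✓
  (6) {r, m}: 0/2 true — not all ✓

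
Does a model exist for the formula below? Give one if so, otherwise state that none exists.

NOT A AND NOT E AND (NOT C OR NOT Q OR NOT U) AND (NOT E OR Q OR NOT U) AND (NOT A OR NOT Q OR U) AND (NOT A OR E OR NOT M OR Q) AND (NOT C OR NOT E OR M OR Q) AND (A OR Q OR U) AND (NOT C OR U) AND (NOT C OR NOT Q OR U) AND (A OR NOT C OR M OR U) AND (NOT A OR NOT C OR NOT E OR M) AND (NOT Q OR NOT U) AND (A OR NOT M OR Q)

Unit clause (NOT A) forces A = False.
Unit clause (NOT E) forces E = False.
Set Q = True.
  then (NOT Q OR NOT U) forces U = False.
  then (NOT C OR U) forces C = False.
Set M = False.
All clauses satisfied.

Q = True; C = False; M = False; A = False; U = False; E = False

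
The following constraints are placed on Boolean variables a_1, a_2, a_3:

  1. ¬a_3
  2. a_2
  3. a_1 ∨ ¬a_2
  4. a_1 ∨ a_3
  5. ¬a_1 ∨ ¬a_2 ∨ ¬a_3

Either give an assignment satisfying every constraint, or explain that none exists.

a_1=T; a_2=T; a_3=F

Unit clause (¬a_3) forces a_3 = False.
Unit clause (a_2) forces a_2 = True.
In (a_1 ∨ ¬a_2) only a_1 is left, so a_1 = True.
All clauses satisfied.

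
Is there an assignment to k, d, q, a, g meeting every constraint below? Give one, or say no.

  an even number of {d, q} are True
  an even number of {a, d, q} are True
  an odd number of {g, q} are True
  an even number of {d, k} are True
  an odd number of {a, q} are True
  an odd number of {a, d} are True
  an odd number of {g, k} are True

k=T; d=T; q=T; a=F; g=F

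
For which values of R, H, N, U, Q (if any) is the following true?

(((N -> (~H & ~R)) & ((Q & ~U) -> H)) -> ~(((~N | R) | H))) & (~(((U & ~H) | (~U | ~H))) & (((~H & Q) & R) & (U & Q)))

Unsatisfiable

Case H = True: the conjunct ~H is False.
Case H = False: the conjunct ~(((U & ~H) | (~U | ~H))) becomes ~((U | True)) = False.
Both cases fail — unsatisfiable.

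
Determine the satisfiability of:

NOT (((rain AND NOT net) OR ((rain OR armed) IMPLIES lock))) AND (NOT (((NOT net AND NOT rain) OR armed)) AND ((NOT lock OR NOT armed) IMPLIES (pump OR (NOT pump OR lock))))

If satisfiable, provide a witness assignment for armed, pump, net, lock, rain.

armed = False, pump = True, net = True, lock = False, rain = True

  NOT (((rain AND NOT net) OR ((rain OR armed) IMPLIES lock))) = True
    (rain AND NOT net) OR ((rain OR armed) IMPLIES lock) = False
      rain AND NOT net = False
        NOT net = False
      (rain OR armed) IMPLIES lock = False
        rain OR armed = True
  NOT (((NOT net AND NOT rain) OR armed)) AND ((NOT lock OR NOT armed) IMPLIES (pump OR (NOT pump OR lock))) = True
    NOT (((NOT net AND NOT rain) OR armed)) = True
      (NOT net AND NOT rain) OR armed = False
        NOT net AND NOT rain = False
          NOT net = False
          NOT rain = False
    (NOT lock OR NOT armed) IMPLIES (pump OR (NOT pump OR lock)) = True
      NOT lock OR NOT armed = True
        NOT lock = True
        NOT armed = True
      pump OR (NOT pump OR lock) = True
        NOT pump OR lock = False
          NOT pump = False
Both conjuncts True, so the formula holds.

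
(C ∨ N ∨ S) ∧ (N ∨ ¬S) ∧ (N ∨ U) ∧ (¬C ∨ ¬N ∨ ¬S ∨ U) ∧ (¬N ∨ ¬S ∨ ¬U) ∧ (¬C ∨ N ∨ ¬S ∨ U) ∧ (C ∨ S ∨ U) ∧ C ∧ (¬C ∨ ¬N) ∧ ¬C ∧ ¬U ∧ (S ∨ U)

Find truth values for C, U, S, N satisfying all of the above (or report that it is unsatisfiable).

Case C = True:
  Clause (¬C) is falsified — contradiction.
Case C = False:
  Clause (C) is falsified — contradiction.
Both cases fail, so the formula is unsatisfiable.

Unsatisfiable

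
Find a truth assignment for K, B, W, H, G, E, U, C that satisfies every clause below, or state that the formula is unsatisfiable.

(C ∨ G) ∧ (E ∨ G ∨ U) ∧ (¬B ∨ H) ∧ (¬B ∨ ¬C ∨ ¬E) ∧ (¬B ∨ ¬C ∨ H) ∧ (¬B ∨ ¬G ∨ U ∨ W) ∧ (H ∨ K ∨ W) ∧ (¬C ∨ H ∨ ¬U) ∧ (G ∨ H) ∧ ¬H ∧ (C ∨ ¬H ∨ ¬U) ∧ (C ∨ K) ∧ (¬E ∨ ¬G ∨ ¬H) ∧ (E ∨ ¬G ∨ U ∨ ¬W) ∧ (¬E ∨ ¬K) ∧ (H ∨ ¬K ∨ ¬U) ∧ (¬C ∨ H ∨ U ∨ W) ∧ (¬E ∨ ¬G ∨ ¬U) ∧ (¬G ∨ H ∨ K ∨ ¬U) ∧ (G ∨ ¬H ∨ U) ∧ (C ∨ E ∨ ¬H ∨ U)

K=T, B=F, W=F, H=F, G=T, E=F, U=F, C=F

Unit clause (¬H) forces H = False.
In (¬B ∨ H) only ¬B is left, so B = False.
In (G ∨ H) only G is left, so G = True.
Set K = True.
  then (¬E ∨ ¬K) forces E = False.
  then (H ∨ ¬K ∨ ¬U) forces U = False.
  then (E ∨ ¬G ∨ U ∨ ¬W) forces W = False.
  then (¬C ∨ H ∨ U ∨ W) forces C = False.
All clauses satisfied.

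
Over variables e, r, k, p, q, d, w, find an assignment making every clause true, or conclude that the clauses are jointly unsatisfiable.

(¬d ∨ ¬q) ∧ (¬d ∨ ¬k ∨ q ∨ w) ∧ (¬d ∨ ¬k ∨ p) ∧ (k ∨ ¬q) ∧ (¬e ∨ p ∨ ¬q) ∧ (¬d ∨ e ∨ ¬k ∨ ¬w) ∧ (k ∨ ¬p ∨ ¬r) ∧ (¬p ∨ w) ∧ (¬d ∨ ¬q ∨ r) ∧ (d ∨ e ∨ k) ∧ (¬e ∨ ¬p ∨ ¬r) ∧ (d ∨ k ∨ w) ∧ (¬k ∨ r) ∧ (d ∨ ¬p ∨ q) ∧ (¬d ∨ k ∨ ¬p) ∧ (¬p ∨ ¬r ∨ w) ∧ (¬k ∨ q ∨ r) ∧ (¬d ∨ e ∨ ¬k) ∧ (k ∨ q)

Set e = False.
Try r = False:
  (¬k ∨ r) forces k = False.
  (k ∨ ¬q) forces q = False.
  clause (k ∨ q) is falsified — backtrack.
So r = True.
Set k = True.
  then (¬d ∨ e ∨ ¬k) forces d = False.
Set p = False.
Set q = True.
Set w = False.
All clauses satisfied.

e: False, r: True, k: True, p: False, q: True, d: False, w: False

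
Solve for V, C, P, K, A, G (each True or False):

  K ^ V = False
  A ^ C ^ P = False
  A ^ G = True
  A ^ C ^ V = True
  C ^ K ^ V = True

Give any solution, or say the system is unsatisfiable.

V = False, C = True, P = True, K = False, A = False, G = True

K ^ V = F ^ F = False ✓
A ^ C ^ P = F ^ T ^ T = False ✓
A ^ G = F ^ T = True ✓
A ^ C ^ V = F ^ T ^ F = True ✓
C ^ K ^ V = T ^ F ^ F = True ✓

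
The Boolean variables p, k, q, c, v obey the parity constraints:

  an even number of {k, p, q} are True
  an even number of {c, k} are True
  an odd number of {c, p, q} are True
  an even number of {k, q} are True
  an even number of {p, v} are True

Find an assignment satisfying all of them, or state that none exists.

The formula is unsatisfiable.

Adding constraints 1, 2, 3 mod 2: every variable appears an even number of times on the left, so the left side is 0.
But the right sides sum to 1 (mod 2). 0 ≠ 1 — the system is inconsistent.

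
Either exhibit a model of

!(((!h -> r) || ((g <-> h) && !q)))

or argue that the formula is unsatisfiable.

q = True, r = False, h = False, g = False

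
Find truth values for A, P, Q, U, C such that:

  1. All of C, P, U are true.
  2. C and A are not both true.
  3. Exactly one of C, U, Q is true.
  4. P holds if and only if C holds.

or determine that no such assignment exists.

Case U = True:
  (1) forces C = True.
  Constraint (3) is violated (C=T, U=T) — contradiction.
Case U = False:
  Constraint (1) is violated (U=F) — contradiction.
Both cases fail — unsatisfiable.

Unsatisfiable — no assignment works.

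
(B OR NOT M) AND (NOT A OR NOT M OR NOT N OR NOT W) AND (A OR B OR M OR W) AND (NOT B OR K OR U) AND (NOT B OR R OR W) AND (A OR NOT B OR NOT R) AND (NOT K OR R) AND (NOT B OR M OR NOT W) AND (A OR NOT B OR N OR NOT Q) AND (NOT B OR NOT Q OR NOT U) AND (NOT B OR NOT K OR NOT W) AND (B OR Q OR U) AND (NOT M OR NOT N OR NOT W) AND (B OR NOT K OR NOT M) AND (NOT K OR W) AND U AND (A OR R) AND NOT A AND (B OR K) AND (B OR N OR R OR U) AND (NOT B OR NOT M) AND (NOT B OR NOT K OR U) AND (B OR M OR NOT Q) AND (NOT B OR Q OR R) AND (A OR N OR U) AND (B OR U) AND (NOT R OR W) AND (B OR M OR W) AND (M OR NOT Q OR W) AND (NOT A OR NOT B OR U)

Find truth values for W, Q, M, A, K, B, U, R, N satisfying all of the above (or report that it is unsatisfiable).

Unit clause (U) forces U = True.
Unit clause (NOT A) forces A = False.
In (A OR R) only R is left, so R = True.
In (NOT R OR W) only W is left, so W = True.
In (A OR NOT B OR NOT R) only NOT B is left, so B = False.
In (B OR K) only K is left, so K = True.
In (B OR NOT M) only NOT M is left, so M = False.
In (B OR M OR NOT Q) only NOT Q is left, so Q = False.
Set N = False.
All clauses satisfied.

W: True, Q: False, M: False, A: False, K: True, B: False, U: True, R: True, N: False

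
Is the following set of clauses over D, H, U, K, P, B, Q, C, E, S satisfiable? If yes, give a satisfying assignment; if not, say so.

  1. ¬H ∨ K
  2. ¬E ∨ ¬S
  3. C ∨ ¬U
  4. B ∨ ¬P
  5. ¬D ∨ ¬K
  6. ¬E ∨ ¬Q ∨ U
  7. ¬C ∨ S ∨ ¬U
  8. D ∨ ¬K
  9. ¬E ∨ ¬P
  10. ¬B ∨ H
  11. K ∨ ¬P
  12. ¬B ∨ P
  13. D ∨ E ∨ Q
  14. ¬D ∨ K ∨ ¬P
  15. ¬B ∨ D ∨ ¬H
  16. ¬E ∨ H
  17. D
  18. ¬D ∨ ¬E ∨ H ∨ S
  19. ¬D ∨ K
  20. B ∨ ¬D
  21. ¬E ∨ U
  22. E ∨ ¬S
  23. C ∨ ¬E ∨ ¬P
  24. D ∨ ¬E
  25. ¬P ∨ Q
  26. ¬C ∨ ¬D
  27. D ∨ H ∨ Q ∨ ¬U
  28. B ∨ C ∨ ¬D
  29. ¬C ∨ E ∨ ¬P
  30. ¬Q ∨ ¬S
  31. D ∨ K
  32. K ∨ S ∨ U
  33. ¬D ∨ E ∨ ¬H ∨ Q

UNSATISFIABLE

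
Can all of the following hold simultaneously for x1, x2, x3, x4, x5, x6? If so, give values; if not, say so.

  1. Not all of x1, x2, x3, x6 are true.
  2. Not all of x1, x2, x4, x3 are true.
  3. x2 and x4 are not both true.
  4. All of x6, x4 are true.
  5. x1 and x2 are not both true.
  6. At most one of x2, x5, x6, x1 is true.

x1 = False; x2 = False; x3 = True; x4 = True; x5 = False; x6 = True

  (1) {x1, x2, x3, x6}: 2/4 true — not all ✓
  (2) {x1, x2, x4, x3}: 2/4 true — not all ✓
  (3) x2=F, x4=T — not both ✓
  (4) {x6, x4}: all 2 true ✓
  (5) x1=F, x2=F — not both ✓
  (6) {x2, x5, x6, x1}: 1 true — at most one ✓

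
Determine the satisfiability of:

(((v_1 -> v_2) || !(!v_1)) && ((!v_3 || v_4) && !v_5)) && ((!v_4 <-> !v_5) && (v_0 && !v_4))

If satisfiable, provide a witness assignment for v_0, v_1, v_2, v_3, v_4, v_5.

v_0 = True; v_1 = True; v_2 = True; v_3 = False; v_4 = False; v_5 = False

  ((v_1 -> v_2) || !(!v_1)) && ((!v_3 || v_4) && !v_5) = True
    (v_1 -> v_2) || !(!v_1) = True
      v_1 -> v_2 = True
      !(!v_1) = True
        !v_1 = False
    (!v_3 || v_4) && !v_5 = True
      !v_3 || v_4 = True
        !v_3 = True
      !v_5 = True
  (!v_4 <-> !v_5) && (v_0 && !v_4) = True
    !v_4 <-> !v_5 = True
      !v_4 = True
      !v_5 = True
    v_0 && !v_4 = True
      !v_4 = True
Both conjuncts True, so the formula holds.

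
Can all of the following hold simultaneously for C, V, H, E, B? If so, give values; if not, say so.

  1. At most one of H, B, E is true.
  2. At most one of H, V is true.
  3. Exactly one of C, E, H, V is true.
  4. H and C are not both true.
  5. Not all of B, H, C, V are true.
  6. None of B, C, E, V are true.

C=F, V=F, H=T, E=F, B=F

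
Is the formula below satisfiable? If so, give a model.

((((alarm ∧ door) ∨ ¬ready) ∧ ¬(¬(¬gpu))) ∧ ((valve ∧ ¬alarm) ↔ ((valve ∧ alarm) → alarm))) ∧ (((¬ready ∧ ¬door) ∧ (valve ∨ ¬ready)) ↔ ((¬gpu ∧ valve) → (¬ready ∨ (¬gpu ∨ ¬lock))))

alarm: False, valve: True, lock: False, door: False, ready: False, gpu: False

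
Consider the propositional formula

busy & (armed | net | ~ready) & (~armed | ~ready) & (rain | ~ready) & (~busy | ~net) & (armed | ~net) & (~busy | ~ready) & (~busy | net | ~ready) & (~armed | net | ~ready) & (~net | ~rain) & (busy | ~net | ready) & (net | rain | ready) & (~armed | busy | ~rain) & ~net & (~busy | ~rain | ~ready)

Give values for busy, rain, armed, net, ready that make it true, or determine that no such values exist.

Unit clause (busy) forces busy = True.
In (~busy | ~net) only ~net is left, so net = False.
In (~busy | ~ready) only ~ready is left, so ready = False.
In (net | rain | ready) only rain is left, so rain = True.
Set armed = False.
All clauses satisfied.

busy=T; rain=T; armed=F; net=F; ready=F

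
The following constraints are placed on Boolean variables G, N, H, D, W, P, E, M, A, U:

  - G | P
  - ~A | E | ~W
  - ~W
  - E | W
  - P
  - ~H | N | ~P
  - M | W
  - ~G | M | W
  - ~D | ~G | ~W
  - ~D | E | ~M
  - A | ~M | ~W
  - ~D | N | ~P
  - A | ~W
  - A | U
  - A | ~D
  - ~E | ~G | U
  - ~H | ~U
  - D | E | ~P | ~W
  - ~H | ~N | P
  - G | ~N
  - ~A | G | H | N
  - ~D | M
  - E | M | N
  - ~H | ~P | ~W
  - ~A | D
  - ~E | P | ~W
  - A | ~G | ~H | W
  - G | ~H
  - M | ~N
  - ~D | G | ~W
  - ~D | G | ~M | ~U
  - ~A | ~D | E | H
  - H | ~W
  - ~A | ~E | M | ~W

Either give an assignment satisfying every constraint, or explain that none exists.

Unit clause (~W) forces W = False.
In (E | W) only E is left, so E = True.
Unit clause (P) forces P = True.
In (M | W) only M is left, so M = True.
Set G = True.
  then (~E | ~G | U) forces U = True.
  then (~H | ~U) forces H = False.
Set N = True.
Set D = False.
  then (~A | D) forces A = False.
All clauses satisfied.

G = True, N = True, H = False, D = False, W = False, P = True, E = True, M = True, A = False, U = True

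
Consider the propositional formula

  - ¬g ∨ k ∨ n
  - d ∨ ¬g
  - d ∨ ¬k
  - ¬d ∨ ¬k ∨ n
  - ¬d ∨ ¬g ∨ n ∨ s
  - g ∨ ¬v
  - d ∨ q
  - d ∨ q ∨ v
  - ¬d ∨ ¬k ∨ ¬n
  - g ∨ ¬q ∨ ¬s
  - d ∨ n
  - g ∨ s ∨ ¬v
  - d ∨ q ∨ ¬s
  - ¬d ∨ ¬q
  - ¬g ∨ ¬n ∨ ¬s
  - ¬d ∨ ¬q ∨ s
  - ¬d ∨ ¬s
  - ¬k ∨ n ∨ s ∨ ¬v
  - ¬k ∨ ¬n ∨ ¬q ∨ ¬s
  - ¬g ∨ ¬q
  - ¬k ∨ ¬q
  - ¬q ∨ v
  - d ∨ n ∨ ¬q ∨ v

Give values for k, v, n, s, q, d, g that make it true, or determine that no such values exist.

Try k = True:
  (d ∨ ¬k) forces d = True.
  (¬d ∨ ¬k ∨ n) forces n = True.
  clause (¬d ∨ ¬k ∨ ¬n) is falsified — backtrack.
So k = False.
Set v = False.
  then (¬q ∨ v) forces q = False.
  then (d ∨ q) forces d = True.
  then (¬d ∨ ¬s) forces s = False.
Set n = True.
Set g = False.
All clauses satisfied.

k=F, v=F, n=T, s=F, q=F, d=T, g=F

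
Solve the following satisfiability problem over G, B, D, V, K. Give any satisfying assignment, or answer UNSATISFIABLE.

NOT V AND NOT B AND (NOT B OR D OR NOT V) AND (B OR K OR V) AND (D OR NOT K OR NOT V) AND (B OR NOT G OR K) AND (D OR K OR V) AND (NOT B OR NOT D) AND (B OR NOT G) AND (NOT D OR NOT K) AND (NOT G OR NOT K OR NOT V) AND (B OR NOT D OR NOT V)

Unit clause (NOT V) forces V = False.
Unit clause (NOT B) forces B = False.
In (B OR K OR V) only K is left, so K = True.
In (B OR NOT G) only NOT G is left, so G = False.
In (NOT D OR NOT K) only NOT D is left, so D = False.
All clauses satisfied.

G: False, B: False, D: False, V: False, K: True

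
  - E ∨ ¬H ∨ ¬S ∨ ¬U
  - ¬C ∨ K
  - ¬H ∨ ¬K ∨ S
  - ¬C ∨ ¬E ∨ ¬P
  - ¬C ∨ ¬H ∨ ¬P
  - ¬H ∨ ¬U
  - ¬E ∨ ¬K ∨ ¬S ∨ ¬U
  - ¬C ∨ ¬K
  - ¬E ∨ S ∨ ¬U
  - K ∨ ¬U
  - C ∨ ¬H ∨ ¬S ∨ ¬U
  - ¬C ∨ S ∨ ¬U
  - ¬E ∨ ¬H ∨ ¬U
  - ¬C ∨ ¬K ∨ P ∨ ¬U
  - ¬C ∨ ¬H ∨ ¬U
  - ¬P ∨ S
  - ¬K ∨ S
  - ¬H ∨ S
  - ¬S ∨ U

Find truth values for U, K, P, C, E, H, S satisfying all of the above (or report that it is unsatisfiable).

U = True, K = True, P = False, C = False, E = False, H = False, S = True

Set U = True.
  then (¬H ∨ ¬U) forces H = False.
  then (K ∨ ¬U) forces K = True.
  then (¬K ∨ S) forces S = True.
  then (¬E ∨ ¬K ∨ ¬S ∨ ¬U) forces E = False.
  then (¬C ∨ ¬K) forces C = False.
Set P = False.
All clauses satisfied.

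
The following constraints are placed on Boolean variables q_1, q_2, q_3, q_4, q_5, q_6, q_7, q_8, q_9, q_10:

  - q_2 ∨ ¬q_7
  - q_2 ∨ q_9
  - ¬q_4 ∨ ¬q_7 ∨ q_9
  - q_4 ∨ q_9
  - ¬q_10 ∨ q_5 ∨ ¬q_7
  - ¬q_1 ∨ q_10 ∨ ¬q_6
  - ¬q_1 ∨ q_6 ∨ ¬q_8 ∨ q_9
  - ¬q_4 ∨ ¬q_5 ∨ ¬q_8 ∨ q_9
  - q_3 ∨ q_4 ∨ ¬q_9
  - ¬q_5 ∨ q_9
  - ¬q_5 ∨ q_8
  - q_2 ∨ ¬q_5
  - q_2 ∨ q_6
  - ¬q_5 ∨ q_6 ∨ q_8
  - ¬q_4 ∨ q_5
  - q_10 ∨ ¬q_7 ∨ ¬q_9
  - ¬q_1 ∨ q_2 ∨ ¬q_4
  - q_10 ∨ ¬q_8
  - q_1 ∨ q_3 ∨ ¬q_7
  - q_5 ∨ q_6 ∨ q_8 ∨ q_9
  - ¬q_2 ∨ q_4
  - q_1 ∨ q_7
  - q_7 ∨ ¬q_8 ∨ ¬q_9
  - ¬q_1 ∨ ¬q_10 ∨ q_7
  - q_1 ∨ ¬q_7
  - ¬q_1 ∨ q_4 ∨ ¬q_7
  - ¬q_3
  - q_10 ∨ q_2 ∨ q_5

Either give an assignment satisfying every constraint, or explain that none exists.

Unit clause (¬q_3) forces q_3 = False.
Try q_1 = False:
  (q_1 ∨ q_3 ∨ ¬q_7) forces q_7 = False.
  clause (q_1 ∨ q_7) is falsified — backtrack.
So q_1 = True.
Try q_2 = False:
  (q_2 ∨ ¬q_7) forces q_7 = False.
  (q_2 ∨ q_9) forces q_9 = True.
  (q_3 ∨ q_4 ∨ ¬q_9) forces q_4 = True.
  clause (¬q_1 ∨ q_2 ∨ ¬q_4) is falsified — backtrack.
So q_2 = True.
  then (¬q_2 ∨ q_4) forces q_4 = True.
  then (¬q_4 ∨ q_5) forces q_5 = True.
  then (¬q_5 ∨ q_9) forces q_9 = True.
  then (¬q_5 ∨ q_8) forces q_8 = True.
  then (q_10 ∨ ¬q_8) forces q_10 = True.
  then (q_7 ∨ ¬q_8 ∨ ¬q_9) forces q_7 = True.
Set q_6 = True.
All clauses satisfied.

q_1 = True; q_2 = True; q_3 = False; q_4 = True; q_5 = True; q_6 = True; q_7 = True; q_8 = True; q_9 = True; q_10 = True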